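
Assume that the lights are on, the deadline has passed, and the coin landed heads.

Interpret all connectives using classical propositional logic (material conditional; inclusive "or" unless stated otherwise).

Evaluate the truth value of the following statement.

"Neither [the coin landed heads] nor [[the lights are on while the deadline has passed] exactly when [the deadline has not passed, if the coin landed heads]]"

false

Let R = "the coin landed heads" (True), P = "the lights are on" (True), Q = "the deadline has passed" (True).
Formalization: R nor ((P and Q) iff (R -> not Q))

P and Q = True and True = True
not Q = not True = False
R -> not Q = True -> False = False
(P and Q) iff (R -> not Q) = True iff False = False
R nor ((P and Q) iff (R -> not Q)) = True nor False = False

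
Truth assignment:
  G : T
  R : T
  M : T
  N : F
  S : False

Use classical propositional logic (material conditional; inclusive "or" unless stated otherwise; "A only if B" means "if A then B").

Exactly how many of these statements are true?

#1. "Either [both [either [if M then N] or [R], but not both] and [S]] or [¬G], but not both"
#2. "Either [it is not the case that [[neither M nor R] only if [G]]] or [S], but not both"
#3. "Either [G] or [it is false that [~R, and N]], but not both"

#1: Parsed as (((M → N) ⊕ R) ∧ S) ⊕ ¬G

M → N = T → F = F
(M → N) ⊕ R = F ⊕ T = T
((M → N) ⊕ R) ∧ S = T ∧ F = F
¬G = ¬T = F
(((M → N) ⊕ R) ∧ S) ⊕ ¬G = F ⊕ F = F
So #1 is false.

#2: Parsed as ¬((M ↓ R) → G) ⊕ S

M ↓ R = T ↓ T = F
(M ↓ R) → G = F → T = T
¬((M ↓ R) → G) = ¬T = F
¬((M ↓ R) → G) ⊕ S = F ⊕ F = F
Hence #2 is false.

#3: This is G ⊕ ¬(¬R ∧ N).

¬R = ¬T = F
¬R ∧ N = F ∧ F = F
¬(¬R ∧ N) = ¬F = T
G ⊕ ¬(¬R ∧ N) = T ⊕ T = F
Hence #3 is false.

Count: 0.

0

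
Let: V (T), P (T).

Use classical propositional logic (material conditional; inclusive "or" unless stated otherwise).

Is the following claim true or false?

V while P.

Values: V=True, P=True.
In symbols: V and P

V and P = True and True = True

The statement is true.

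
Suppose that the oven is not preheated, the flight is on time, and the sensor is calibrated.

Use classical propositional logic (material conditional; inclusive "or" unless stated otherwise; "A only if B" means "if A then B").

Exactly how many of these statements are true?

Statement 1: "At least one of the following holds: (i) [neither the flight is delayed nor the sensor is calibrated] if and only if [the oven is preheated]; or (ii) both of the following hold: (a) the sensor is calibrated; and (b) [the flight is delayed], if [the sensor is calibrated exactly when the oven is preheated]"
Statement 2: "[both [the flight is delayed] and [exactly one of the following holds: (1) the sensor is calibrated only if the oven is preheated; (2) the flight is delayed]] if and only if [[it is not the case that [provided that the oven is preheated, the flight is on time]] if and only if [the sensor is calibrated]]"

2

Let G = "the flight is delayed" (F), H = "the sensor is calibrated" (T), L = "the oven is preheated" (F).

Statement 1: Parsed as ((G ↓ H) ↔ L) ∨ (H ∧ ((H ↔ L) → G))

G ↓ H = F ↓ T = F
(G ↓ H) ↔ L = F ↔ F = T
H ↔ L = T ↔ F = F
(H ↔ L) → G = F → F = T
H ∧ ((H ↔ L) → G) = T ∧ T = T
((G ↓ H) ↔ L) ∨ (H ∧ ((H ↔ L) → G)) = T ∨ T = T
Thus Statement 1 is true.

Statement 2: This is (G ∧ ((H → L) ⊕ G)) ↔ (¬(L → ¬G) ↔ H).

H → L = T → F = F
(H → L) ⊕ G = F ⊕ F = F
G ∧ ((H → L) ⊕ G) = F ∧ F = F
¬G = ¬F = T
L → ¬G = F → T = T
¬(L → ¬G) = ¬T = F
¬(L → ¬G) ↔ H = F ↔ T = F
(G ∧ ((H → L) ⊕ G)) ↔ (¬(L → ¬G) ↔ H) = F ↔ F = T
Thus Statement 2 is true.

Count: 2.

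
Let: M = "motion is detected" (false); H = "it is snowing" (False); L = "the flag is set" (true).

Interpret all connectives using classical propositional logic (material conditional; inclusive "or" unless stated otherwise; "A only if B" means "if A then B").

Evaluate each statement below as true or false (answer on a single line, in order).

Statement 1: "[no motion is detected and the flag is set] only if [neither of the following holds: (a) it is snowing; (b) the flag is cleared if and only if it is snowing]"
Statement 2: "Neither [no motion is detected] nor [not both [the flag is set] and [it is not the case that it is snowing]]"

Statement 1 False; Statement 2 False

Statement 1: This is (not M and L) -> (H nor (not L iff H)).

not M = not False = True
not M and L = True and True = True
not L = not True = False
not L iff H = False iff False = True
H nor (not L iff H) = False nor True = False
(not M and L) -> (H nor (not L iff H)) = True -> False = False
So Statement 1 is false.

Statement 2: In symbols: not M nor (L nand not H)

not M = not False = True
not H = not False = True
L nand not H = True nand True = False
not M nor (L nand not H) = True nor False = False
So Statement 2 is false.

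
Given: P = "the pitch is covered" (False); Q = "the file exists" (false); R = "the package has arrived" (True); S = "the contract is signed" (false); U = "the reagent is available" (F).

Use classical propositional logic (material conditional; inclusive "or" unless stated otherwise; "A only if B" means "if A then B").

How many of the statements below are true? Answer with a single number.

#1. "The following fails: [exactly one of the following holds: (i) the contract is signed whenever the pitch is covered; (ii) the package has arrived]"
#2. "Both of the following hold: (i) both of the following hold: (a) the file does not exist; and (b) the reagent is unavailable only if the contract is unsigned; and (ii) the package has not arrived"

1

#1: This is ¬((P → S) ⊕ R).

P → S = F → F = T
(P → S) ⊕ R = T ⊕ T = F
¬((P → S) ⊕ R) = ¬F = T
Thus #1 is true.

#2: Formalization: (¬Q ∧ (¬U → ¬S)) ∧ ¬R

¬Q = ¬F = T
¬U = ¬F = T
¬S = ¬F = T
¬U → ¬S = T → T = T
¬Q ∧ (¬U → ¬S) = T ∧ T = T
¬R = ¬T = F
(¬Q ∧ (¬U → ¬S)) ∧ ¬R = T ∧ F = F
So #2 is false.

1 of the 2 statements is true (#1).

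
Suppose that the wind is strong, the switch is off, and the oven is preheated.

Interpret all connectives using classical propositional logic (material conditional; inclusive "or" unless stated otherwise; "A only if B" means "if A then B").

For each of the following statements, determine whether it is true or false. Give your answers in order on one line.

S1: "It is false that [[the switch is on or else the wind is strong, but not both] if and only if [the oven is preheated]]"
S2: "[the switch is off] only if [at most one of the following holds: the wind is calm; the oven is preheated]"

Let Q = "the switch is on" (False), P = "the wind is strong" (True), R = "the oven is preheated" (True).

S1: Parsed as not ((Q xor P) iff R)

Q xor P = False xor True = True
(Q xor P) iff R = True iff True = True
not ((Q xor P) iff R) = not True = False
Hence S1 is false.

S2: Formalization: not Q -> (not P nand R)

not Q = not False = True
not P = not True = False
not P nand R = False nand True = True
not Q -> (not P nand R) = True -> True = True
So S2 is true.

S1 False; S2 True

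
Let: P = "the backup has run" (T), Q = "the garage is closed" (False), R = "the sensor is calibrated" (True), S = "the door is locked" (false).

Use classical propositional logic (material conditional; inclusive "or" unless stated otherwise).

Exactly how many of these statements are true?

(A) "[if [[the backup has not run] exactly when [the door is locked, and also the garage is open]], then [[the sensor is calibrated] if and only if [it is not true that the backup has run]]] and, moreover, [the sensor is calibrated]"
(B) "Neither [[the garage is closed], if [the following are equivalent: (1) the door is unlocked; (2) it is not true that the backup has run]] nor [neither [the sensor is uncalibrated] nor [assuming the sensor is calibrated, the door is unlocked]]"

0

(A): Parsed as ((¬P ↔ (S ∧ ¬Q)) → (R ↔ ¬P)) ∧ R

¬P = ¬T = F
¬Q = ¬F = T
S ∧ ¬Q = F ∧ T = F
¬P ↔ (S ∧ ¬Q) = F ↔ F = T
¬P = ¬T = F
R ↔ ¬P = T ↔ F = F
(¬P ↔ (S ∧ ¬Q)) → (R ↔ ¬P) = T → F = F
((¬P ↔ (S ∧ ¬Q)) → (R ↔ ¬P)) ∧ R = F ∧ T = F
Thus (A) is false.

(B): In symbols: ((¬S ↔ ¬P) → Q) ↓ (¬R ↓ (R → ¬S))

¬S = ¬F = T
¬P = ¬T = F
¬S ↔ ¬P = T ↔ F = F
(¬S ↔ ¬P) → Q = F → F = T
¬R = ¬T = F
¬S = ¬F = T
R → ¬S = T → T = T
¬R ↓ (R → ¬S) = F ↓ T = F
((¬S ↔ ¬P) → Q) ↓ (¬R ↓ (R → ¬S)) = T ↓ F = F
Hence (B) is false.

True statements: 0 (none).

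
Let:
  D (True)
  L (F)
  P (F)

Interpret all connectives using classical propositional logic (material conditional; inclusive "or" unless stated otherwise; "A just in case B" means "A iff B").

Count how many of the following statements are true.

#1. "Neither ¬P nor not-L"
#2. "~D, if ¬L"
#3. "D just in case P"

0

#1: This is not P nor not L.

not P = not False = True
not L = not False = True
not P nor not L = True nor True = False
Thus #1 is false.

#2: In symbols: not L -> not D

not L = not False = True
not D = not True = False
not L -> not D = True -> False = False
So #2 is false.

#3: This is D iff P.

D iff P = True iff False = False
Hence #3 is false.

True statements: 0 (none).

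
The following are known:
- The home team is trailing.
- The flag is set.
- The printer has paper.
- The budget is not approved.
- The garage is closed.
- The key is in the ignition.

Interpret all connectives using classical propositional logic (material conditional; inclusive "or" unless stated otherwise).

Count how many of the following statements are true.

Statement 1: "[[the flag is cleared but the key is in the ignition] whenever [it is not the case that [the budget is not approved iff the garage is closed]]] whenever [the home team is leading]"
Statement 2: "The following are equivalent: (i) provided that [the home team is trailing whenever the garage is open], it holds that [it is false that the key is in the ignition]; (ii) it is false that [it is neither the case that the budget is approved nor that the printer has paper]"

Let D = "the home team is leading" (F), S = "the budget is approved" (F), R = "the garage is closed" (T), H = "the flag is set" (T), U = "the key is in the ignition" (T), K = "the printer has paper" (T).

Statement 1: Formalization: D -> (~(~S <-> R) -> (~H & U))

~S = ~F = T
~S <-> R = T <-> T = T
~(~S <-> R) = ~T = F
~H = ~T = F
~H & U = F & T = F
~(~S <-> R) -> (~H & U) = F -> F = T
D -> (~(~S <-> R) -> (~H & U)) = F -> T = T
Hence Statement 1 is true.

Statement 2: This is ((~R -> ~D) -> ~U) <-> ~(S nor K).

~R = ~T = F
~D = ~F = T
~R -> ~D = F -> T = T
~U = ~T = F
(~R -> ~D) -> ~U = T -> F = F
S nor K = F nor T = F
~(S nor K) = ~F = T
((~R -> ~D) -> ~U) <-> ~(S nor K) = F <-> T = F
Hence Statement 2 is false.

1 of the 2 statements is true (Statement 1).

1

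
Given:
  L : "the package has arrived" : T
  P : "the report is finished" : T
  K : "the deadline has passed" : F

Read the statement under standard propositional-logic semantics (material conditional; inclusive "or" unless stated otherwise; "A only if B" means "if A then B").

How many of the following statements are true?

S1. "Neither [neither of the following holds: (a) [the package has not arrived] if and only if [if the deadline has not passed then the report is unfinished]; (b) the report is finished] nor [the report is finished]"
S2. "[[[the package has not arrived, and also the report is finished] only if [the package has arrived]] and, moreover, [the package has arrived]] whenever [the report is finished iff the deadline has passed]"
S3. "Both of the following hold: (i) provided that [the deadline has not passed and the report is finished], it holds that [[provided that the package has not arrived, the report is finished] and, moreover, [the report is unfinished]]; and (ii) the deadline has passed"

1

S1: Formalization: ((not L iff (not K -> not P)) nor P) nor P

not L = not True = False
not K = not False = True
not P = not True = False
not K -> not P = True -> False = False
not L iff (not K -> not P) = False iff False = True
(not L iff (not K -> not P)) nor P = True nor True = False
((not L iff (not K -> not P)) nor P) nor P = False nor True = False
So S1 is false.

S2: This is (P iff K) -> (((not L and P) -> L) and L).

P iff K = True iff False = False
not L = not True = False
not L and P = False and True = False
(not L and P) -> L = False -> True = True
((not L and P) -> L) and L = True and True = True
(P iff K) -> (((not L and P) -> L) and L) = False -> True = True
Thus S2 is true.

S3: In symbols: ((not K and P) -> ((not L -> P) and not P)) and K

not K = not False = True
not K and P = True and True = True
not L = not True = False
not L -> P = False -> True = True
not P = not True = False
(not L -> P) and not P = True and False = False
(not K and P) -> ((not L -> P) and not P) = True -> False = False
((not K and P) -> ((not L -> P) and not P)) and K = False and False = False
Thus S3 is false.

1 of the 3 statements is true (S2).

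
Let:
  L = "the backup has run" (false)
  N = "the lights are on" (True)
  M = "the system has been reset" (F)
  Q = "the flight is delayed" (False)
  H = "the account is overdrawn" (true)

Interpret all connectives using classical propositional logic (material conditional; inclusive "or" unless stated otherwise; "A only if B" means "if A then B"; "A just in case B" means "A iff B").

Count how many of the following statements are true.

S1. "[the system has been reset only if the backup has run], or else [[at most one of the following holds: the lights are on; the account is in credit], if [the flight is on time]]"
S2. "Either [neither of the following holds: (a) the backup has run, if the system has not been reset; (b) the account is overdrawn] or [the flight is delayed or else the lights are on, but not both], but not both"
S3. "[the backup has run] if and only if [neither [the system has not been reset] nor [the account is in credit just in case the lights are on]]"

3

S1: This is (M -> L) | (~Q -> (N nand ~H)).

M -> L = F -> F = T
~Q = ~F = T
~H = ~T = F
N nand ~H = T nand F = T
~Q -> (N nand ~H) = T -> T = T
(M -> L) | (~Q -> (N nand ~H)) = T | T = T
Hence S1 is true.

S2: Parsed as ((~M -> L) nor H) xor (Q xor N)

~M = ~F = T
~M -> L = T -> F = F
(~M -> L) nor H = F nor T = F
Q xor N = F xor T = T
((~M -> L) nor H) xor (Q xor N) = F xor T = T
So S2 is true.

S3: This is L <-> (~M nor (~H <-> N)).

~M = ~F = T
~H = ~T = F
~H <-> N = F <-> T = F
~M nor (~H <-> N) = T nor F = F
L <-> (~M nor (~H <-> N)) = F <-> F = T
Hence S3 is true.

True statements: 3 (S1, S2, S3).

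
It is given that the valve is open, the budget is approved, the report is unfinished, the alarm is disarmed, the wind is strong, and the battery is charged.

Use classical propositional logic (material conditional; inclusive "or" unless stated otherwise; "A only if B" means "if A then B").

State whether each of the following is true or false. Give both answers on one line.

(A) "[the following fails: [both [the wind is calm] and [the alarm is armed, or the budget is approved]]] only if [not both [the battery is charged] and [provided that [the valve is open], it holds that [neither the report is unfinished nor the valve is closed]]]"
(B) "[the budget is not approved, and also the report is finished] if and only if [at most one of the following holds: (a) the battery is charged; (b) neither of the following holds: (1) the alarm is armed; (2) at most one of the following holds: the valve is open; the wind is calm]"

(A) T; (B) F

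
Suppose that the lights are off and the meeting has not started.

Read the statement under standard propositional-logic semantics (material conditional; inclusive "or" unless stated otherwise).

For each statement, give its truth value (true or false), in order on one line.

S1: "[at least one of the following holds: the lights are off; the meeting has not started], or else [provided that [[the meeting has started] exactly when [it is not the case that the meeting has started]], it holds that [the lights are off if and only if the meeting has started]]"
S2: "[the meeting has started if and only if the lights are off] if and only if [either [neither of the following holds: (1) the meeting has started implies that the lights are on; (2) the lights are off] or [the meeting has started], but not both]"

S1 True; S2 True

Let P = "the lights are on" (F), Q = "the meeting has started" (F).

S1: Parsed as (¬P ∨ ¬Q) ∨ ((Q ↔ ¬Q) → (¬P ↔ Q))

¬P = ¬F = T
¬Q = ¬F = T
¬P ∨ ¬Q = T ∨ T = T
¬Q = ¬F = T
Q ↔ ¬Q = F ↔ T = F
¬P = ¬F = T
¬P ↔ Q = T ↔ F = F
(Q ↔ ¬Q) → (¬P ↔ Q) = F → F = T
(¬P ∨ ¬Q) ∨ ((Q ↔ ¬Q) → (¬P ↔ Q)) = T ∨ T = T
Thus S1 is true.

S2: In symbols: (Q ↔ ¬P) ↔ (((Q → P) ↓ ¬P) ⊕ Q)

¬P = ¬F = T
Q ↔ ¬P = F ↔ T = F
Q → P = F → F = T
¬P = ¬F = T
(Q → P) ↓ ¬P = T ↓ T = F
((Q → P) ↓ ¬P) ⊕ Q = F ⊕ F = F
(Q ↔ ¬P) ↔ (((Q → P) ↓ ¬P) ⊕ Q) = F ↔ F = T
Hence S2 is true.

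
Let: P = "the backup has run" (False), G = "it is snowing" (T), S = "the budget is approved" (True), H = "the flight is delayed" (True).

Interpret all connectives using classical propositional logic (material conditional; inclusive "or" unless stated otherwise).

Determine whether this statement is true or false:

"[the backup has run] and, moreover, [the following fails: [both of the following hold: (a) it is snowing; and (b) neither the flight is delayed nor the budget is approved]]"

The statement is false.

This is P & ~(G & (H nor S)).

H nor S = T nor T = F
G & (H nor S) = T & F = F
~(G & (H nor S)) = ~F = T
P & ~(G & (H nor S)) = F & T = F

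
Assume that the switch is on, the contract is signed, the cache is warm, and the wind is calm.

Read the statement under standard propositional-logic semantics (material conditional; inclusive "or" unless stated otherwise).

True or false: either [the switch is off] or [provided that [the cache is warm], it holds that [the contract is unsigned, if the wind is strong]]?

True.

Let P = "the switch is on" (T), R = "the cache is warm" (T), S = "the wind is strong" (F), Q = "the contract is signed" (T).
This is ¬P ∨ (R → (S → ¬Q)).

¬P = ¬T = F
¬Q = ¬T = F
S → ¬Q = F → F = T
R → (S → ¬Q) = T → T = T
¬P ∨ (R → (S → ¬Q)) = F ∨ T = T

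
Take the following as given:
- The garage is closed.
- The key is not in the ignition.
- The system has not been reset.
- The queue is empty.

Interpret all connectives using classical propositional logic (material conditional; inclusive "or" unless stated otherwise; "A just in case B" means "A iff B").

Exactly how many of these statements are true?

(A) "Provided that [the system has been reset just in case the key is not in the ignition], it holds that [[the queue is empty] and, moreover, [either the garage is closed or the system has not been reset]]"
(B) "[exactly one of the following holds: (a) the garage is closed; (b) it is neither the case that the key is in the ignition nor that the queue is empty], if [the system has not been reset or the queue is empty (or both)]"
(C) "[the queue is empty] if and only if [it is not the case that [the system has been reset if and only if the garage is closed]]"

3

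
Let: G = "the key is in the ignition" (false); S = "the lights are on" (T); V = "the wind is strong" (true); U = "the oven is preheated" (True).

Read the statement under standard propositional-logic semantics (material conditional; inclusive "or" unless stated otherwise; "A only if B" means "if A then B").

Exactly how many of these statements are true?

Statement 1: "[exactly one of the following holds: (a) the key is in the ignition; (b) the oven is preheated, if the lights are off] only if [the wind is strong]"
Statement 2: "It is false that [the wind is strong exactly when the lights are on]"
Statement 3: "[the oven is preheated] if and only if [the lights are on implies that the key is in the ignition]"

Statement 1: Parsed as (G xor (not S -> U)) -> V

not S = not True = False
not S -> U = False -> True = True
G xor (not S -> U) = False xor True = True
(G xor (not S -> U)) -> V = True -> True = True
So Statement 1 is true.

Statement 2: In symbols: not (V iff S)

V iff S = True iff True = True
not (V iff S) = not True = False
Hence Statement 2 is false.

Statement 3: Parsed as U iff (S -> G)

S -> G = True -> False = False
U iff (S -> G) = True iff False = False
Thus Statement 3 is false.

Count: 1.

1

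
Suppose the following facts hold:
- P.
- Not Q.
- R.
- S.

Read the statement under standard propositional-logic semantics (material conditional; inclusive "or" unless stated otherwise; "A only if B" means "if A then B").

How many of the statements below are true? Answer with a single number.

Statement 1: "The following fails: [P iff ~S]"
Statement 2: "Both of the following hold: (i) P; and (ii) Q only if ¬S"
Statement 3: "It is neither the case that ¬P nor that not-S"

Statement 1: Parsed as ¬(P ↔ ¬S)

¬S = ¬T = F
P ↔ ¬S = T ↔ F = F
¬(P ↔ ¬S) = ¬F = T
So Statement 1 is true.

Statement 2: In symbols: P ∧ (Q → ¬S)

¬S = ¬T = F
Q → ¬S = F → F = T
P ∧ (Q → ¬S) = T ∧ T = T
Thus Statement 2 is true.

Statement 3: This is ¬P ↓ ¬S.

¬P = ¬T = F
¬S = ¬T = F
¬P ↓ ¬S = F ↓ F = T
So Statement 3 is true.

True statements: 3 (Statement 1, Statement 2, Statement 3).

3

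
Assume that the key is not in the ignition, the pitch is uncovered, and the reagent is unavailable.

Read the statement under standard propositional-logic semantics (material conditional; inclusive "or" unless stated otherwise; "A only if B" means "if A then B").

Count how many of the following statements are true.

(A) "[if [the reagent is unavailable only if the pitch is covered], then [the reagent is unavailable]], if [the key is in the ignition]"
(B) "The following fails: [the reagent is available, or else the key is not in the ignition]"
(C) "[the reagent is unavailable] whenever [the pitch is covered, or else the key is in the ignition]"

2

Let U = "the key is in the ignition" (F), L = "the reagent is available" (F), H = "the pitch is covered" (F).

(A): Formalization: U -> ((~L -> H) -> ~L)

~L = ~F = T
~L -> H = T -> F = F
~L = ~F = T
(~L -> H) -> ~L = F -> T = T
U -> ((~L -> H) -> ~L) = F -> T = T
So (A) is true.

(B): Parsed as ~(L | ~U)

~U = ~F = T
L | ~U = F | T = T
~(L | ~U) = ~T = F
So (B) is false.

(C): This is (H | U) -> ~L.

H | U = F | F = F
~L = ~F = T
(H | U) -> ~L = F -> T = T
Thus (C) is true.

True statements: 2 ((A), (C)).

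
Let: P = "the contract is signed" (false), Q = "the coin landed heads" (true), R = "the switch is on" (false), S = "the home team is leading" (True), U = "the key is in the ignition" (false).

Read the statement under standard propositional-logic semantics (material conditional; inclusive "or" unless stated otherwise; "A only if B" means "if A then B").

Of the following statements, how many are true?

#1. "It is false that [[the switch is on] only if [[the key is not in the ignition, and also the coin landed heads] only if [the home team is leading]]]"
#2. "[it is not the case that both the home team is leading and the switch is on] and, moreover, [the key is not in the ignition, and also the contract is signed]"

0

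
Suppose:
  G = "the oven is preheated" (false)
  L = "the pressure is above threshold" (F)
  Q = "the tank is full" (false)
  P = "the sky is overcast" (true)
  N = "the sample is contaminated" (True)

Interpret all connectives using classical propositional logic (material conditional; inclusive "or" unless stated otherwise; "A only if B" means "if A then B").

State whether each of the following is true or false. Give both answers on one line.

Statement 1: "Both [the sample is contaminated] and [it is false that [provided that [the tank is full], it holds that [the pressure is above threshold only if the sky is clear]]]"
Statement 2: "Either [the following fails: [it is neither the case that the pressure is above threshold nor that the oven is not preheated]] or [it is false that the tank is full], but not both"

Statement 1 F; Statement 2 F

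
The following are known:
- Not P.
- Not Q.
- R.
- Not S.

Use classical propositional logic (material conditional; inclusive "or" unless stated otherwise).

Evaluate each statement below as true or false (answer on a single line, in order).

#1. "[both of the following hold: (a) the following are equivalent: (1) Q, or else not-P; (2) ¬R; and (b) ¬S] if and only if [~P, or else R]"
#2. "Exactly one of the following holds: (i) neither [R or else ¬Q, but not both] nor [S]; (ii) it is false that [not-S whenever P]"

#1: This is (((Q | ~P) <-> ~R) & ~S) <-> (~P | R).

~P = ~F = T
Q | ~P = F | T = T
~R = ~T = F
(Q | ~P) <-> ~R = T <-> F = F
~S = ~F = T
((Q | ~P) <-> ~R) & ~S = F & T = F
~P = ~F = T
~P | R = T | T = T
(((Q | ~P) <-> ~R) & ~S) <-> (~P | R) = F <-> T = F
So #1 is false.

#2: Parsed as ((R xor ~Q) nor S) xor ~(P -> ~S)

~Q = ~F = T
R xor ~Q = T xor T = F
(R xor ~Q) nor S = F nor F = T
~S = ~F = T
P -> ~S = F -> T = T
~(P -> ~S) = ~T = F
((R xor ~Q) nor S) xor ~(P -> ~S) = T xor F = T
Thus #2 is true.

#1 false / #2 true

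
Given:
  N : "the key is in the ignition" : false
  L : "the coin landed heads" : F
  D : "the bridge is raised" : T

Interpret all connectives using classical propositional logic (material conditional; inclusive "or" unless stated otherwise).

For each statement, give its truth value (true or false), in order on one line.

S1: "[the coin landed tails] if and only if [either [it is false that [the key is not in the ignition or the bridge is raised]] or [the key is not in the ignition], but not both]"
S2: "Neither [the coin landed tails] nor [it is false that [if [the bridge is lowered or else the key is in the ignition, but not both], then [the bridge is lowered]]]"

S1 true, S2 false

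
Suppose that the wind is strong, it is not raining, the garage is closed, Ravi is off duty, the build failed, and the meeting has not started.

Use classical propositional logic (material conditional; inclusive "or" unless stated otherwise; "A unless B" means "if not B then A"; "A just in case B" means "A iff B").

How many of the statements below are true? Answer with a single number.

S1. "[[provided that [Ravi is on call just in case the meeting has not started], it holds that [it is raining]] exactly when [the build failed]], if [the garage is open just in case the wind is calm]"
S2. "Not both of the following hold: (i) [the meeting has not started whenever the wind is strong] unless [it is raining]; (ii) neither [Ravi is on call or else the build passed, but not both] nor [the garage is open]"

Let R = "the garage is closed" (T), P = "the wind is strong" (T), S = "Ravi is on call" (F), V = "the meeting has started" (F), Q = "it is raining" (F), U = "the build passed" (F).

S1: Parsed as (¬R ↔ ¬P) → (((S ↔ ¬V) → Q) ↔ ¬U)

¬R = ¬T = F
¬P = ¬T = F
¬R ↔ ¬P = F ↔ F = T
¬V = ¬F = T
S ↔ ¬V = F ↔ T = F
(S ↔ ¬V) → Q = F → F = T
¬U = ¬F = T
((S ↔ ¬V) → Q) ↔ ¬U = T ↔ T = T
(¬R ↔ ¬P) → (((S ↔ ¬V) → Q) ↔ ¬U) = T → T = T
Hence S1 is true.

S2: Parsed as ((P → ¬V) ∨ Q) ↑ ((S ⊕ U) ↓ ¬R)

¬V = ¬F = T
P → ¬V = T → T = T
(P → ¬V) ∨ Q = T ∨ F = T
S ⊕ U = F ⊕ F = F
¬R = ¬T = F
(S ⊕ U) ↓ ¬R = F ↓ F = T
((P → ¬V) ∨ Q) ↑ ((S ⊕ U) ↓ ¬R) = T ↑ T = F
Thus S2 is false.

True statements: 1.

1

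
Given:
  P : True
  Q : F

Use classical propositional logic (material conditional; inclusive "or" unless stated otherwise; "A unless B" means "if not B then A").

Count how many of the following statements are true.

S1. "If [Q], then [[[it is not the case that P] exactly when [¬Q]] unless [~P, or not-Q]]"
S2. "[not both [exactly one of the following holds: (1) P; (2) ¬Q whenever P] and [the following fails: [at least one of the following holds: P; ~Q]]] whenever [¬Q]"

S1: This is Q -> ((~P <-> ~Q) | (~P | ~Q)).

~P = ~T = F
~Q = ~F = T
~P <-> ~Q = F <-> T = F
~P = ~T = F
~Q = ~F = T
~P | ~Q = F | T = T
(~P <-> ~Q) | (~P | ~Q) = F | T = T
Q -> ((~P <-> ~Q) | (~P | ~Q)) = F -> T = T
Thus S1 is true.

S2: Formalization: ~Q -> ((P xor (P -> ~Q)) nand ~(P | ~Q))

~Q = ~F = T
~Q = ~F = T
P -> ~Q = T -> T = T
P xor (P -> ~Q) = T xor T = F
~Q = ~F = T
P | ~Q = T | T = T
~(P | ~Q) = ~T = F
(P xor (P -> ~Q)) nand ~(P | ~Q) = F nand F = T
~Q -> ((P xor (P -> ~Q)) nand ~(P | ~Q)) = T -> T = T
So S2 is true.

Count: 2.

2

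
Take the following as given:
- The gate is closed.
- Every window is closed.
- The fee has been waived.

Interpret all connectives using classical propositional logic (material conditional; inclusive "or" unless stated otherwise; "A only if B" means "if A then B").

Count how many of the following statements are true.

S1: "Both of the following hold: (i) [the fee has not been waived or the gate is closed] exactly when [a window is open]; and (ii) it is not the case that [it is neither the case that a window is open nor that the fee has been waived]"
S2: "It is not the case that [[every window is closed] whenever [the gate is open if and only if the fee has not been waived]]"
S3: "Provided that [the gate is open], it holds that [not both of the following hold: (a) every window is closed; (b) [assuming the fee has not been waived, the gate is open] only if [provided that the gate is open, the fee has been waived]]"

Let R = "the fee has been waived" (T), P = "the gate is open" (F), Q = "a window is open" (F).

S1: Formalization: ((~R | ~P) <-> Q) & ~(Q nor R)

~R = ~T = F
~P = ~F = T
~R | ~P = F | T = T
(~R | ~P) <-> Q = T <-> F = F
Q nor R = F nor T = F
~(Q nor R) = ~F = T
((~R | ~P) <-> Q) & ~(Q nor R) = F & T = F
So S1 is false.

S2: Parsed as ~((P <-> ~R) -> ~Q)

~R = ~T = F
P <-> ~R = F <-> F = T
~Q = ~F = T
(P <-> ~R) -> ~Q = T -> T = T
~((P <-> ~R) -> ~Q) = ~T = F
Thus S2 is false.

S3: Parsed as P -> (~Q nand ((~R -> P) -> (P -> R)))

~Q = ~F = T
~R = ~T = F
~R -> P = F -> F = T
P -> R = F -> T = T
(~R -> P) -> (P -> R) = T -> T = T
~Q nand ((~R -> P) -> (P -> R)) = T nand T = F
P -> (~Q nand ((~R -> P) -> (P -> R))) = F -> F = T
Hence S3 is true.

True statements: 1 (S3).

1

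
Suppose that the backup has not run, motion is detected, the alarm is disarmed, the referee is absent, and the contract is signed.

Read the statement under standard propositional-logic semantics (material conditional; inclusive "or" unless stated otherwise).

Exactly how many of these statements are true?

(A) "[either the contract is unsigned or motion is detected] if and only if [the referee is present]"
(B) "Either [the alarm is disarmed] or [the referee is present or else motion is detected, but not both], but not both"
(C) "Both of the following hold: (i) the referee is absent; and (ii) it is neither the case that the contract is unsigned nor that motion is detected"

Let U = "the contract is signed" (True), Q = "motion is detected" (True), S = "the referee is present" (False), R = "the alarm is armed" (False).

(A): In symbols: (not U or Q) iff S

not U = not True = False
not U or Q = False or True = True
(not U or Q) iff S = True iff False = False
Hence (A) is false.

(B): This is not R xor (S xor Q).

not R = not False = True
S xor Q = False xor True = True
not R xor (S xor Q) = True xor True = False
Thus (B) is false.

(C): This is not S and (not U nor Q).

not S = not False = True
not U = not True = False
not U nor Q = False nor True = False
not S and (not U nor Q) = True and False = False
Hence (C) is false.

True statements: 0 (none).

0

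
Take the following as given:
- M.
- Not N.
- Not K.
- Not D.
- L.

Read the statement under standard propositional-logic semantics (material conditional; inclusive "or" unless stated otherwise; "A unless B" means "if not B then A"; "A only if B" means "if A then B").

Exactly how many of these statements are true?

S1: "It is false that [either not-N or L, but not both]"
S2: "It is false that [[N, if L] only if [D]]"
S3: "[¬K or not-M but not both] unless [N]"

2

S1: Formalization: not (not N xor L)

not N = not False = True
not N xor L = True xor True = False
not (not N xor L) = not False = True
Hence S1 is true.

S2: Parsed as not ((L -> N) -> D)

L -> N = True -> False = False
(L -> N) -> D = False -> False = True
not ((L -> N) -> D) = not True = False
So S2 is false.

S3: Parsed as (not K xor not M) or N

not K = not False = True
not M = not True = False
not K xor not M = True xor False = True
(not K xor not M) or N = True or False = True
So S3 is true.

2 of the 3 statements are true.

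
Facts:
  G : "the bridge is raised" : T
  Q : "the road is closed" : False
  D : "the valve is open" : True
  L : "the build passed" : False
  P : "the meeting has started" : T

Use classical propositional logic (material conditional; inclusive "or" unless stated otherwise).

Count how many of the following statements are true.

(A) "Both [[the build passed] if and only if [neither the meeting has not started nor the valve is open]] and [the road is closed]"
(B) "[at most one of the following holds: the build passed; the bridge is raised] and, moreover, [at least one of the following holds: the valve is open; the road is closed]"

(A): This is (L <-> (~P nor D)) & Q.

~P = ~T = F
~P nor D = F nor T = F
L <-> (~P nor D) = F <-> F = T
(L <-> (~P nor D)) & Q = T & F = F
So (A) is false.

(B): Formalization: (L nand G) & (D | Q)

L nand G = F nand T = T
D | Q = T | F = T
(L nand G) & (D | Q) = T & T = T
Hence (B) is true.

Count: 1.

1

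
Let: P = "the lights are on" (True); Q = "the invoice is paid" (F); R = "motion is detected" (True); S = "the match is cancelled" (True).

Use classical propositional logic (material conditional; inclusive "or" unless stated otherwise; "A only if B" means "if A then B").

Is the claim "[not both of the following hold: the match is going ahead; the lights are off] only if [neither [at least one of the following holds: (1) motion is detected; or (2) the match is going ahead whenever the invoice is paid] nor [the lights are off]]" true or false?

This is (not S nand not P) -> ((R or (Q -> not S)) nor not P).

not S = not True = False
not P = not True = False
not S nand not P = False nand False = True
not S = not True = False
Q -> not S = False -> False = True
R or (Q -> not S) = True or True = True
not P = not True = False
(R or (Q -> not S)) nor not P = True nor False = False
(not S nand not P) -> ((R or (Q -> not S)) nor not P) = True -> False = False

False.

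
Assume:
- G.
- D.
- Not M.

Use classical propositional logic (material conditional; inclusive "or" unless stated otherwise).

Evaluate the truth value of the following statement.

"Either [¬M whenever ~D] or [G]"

In symbols: (~D -> ~M) | G

~D = ~T = F
~M = ~F = T
~D -> ~M = F -> T = T
(~D -> ~M) | G = T | T = T

True.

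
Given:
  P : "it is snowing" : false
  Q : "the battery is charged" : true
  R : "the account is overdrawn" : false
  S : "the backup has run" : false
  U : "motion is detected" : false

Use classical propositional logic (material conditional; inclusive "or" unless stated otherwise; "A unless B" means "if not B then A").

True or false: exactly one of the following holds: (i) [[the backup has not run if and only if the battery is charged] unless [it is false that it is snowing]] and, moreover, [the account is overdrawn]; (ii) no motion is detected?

True.

Formalization: (((~S <-> Q) | ~P) & R) xor ~U

~S = ~F = T
~S <-> Q = T <-> T = T
~P = ~F = T
(~S <-> Q) | ~P = T | T = T
((~S <-> Q) | ~P) & R = T & F = F
~U = ~F = T
(((~S <-> Q) | ~P) & R) xor ~U = F xor T = T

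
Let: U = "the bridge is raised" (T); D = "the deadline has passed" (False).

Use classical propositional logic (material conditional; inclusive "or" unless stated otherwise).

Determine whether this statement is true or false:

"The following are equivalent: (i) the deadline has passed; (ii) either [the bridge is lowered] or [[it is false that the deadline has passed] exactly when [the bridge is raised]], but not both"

Values: D=F, U=T.
Formalization: D ↔ (¬U ⊕ (¬D ↔ U))

¬U = ¬T = F
¬D = ¬F = T
¬D ↔ U = T ↔ T = T
¬U ⊕ (¬D ↔ U) = F ⊕ T = T
D ↔ (¬U ⊕ (¬D ↔ U)) = F ↔ T = F

False.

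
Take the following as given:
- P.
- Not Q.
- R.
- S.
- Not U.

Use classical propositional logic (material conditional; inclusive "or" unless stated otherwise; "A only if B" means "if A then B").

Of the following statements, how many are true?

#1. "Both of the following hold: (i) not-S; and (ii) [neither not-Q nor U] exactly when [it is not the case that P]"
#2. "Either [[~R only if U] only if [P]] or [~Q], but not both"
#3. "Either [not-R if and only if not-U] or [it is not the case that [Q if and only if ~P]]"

0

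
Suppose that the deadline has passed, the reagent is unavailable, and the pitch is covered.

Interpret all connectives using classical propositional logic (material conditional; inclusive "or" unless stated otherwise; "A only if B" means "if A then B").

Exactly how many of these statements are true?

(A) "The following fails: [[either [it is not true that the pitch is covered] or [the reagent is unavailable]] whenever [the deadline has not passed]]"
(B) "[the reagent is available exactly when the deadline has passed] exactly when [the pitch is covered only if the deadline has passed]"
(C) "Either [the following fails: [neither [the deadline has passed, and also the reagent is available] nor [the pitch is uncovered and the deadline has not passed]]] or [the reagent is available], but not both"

Let P = "the deadline has passed" (T), R = "the pitch is covered" (T), Q = "the reagent is available" (F).

(A): This is ~(~P -> (~R | ~Q)).

~P = ~T = F
~R = ~T = F
~Q = ~F = T
~R | ~Q = F | T = T
~P -> (~R | ~Q) = F -> T = T
~(~P -> (~R | ~Q)) = ~T = F
Thus (A) is false.

(B): Parsed as (Q <-> P) <-> (R -> P)

Q <-> P = F <-> T = F
R -> P = T -> T = T
(Q <-> P) <-> (R -> P) = F <-> T = F
Thus (B) is false.

(C): This is ~((P & Q) nor (~R & ~P)) xor Q.

P & Q = T & F = F
~R = ~T = F
~P = ~T = F
~R & ~P = F & F = F
(P & Q) nor (~R & ~P) = F nor F = T
~((P & Q) nor (~R & ~P)) = ~T = F
~((P & Q) nor (~R & ~P)) xor Q = F xor F = F
So (C) is false.

0 of the 3 statements are true (none).

0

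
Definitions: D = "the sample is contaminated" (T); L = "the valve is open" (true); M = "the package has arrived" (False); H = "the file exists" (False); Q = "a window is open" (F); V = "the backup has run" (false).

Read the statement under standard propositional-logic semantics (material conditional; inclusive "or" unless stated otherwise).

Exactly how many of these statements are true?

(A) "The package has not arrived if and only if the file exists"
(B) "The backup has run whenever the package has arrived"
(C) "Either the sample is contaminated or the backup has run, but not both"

2

(A): Formalization: not M iff H

not M = not False = True
not M iff H = True iff False = False
So (A) is false.

(B): In symbols: M -> V

M -> V = False -> False = True
Hence (B) is true.

(C): Parsed as D xor V

D xor V = True xor False = True
Thus (C) is true.

2 of the 3 statements are true.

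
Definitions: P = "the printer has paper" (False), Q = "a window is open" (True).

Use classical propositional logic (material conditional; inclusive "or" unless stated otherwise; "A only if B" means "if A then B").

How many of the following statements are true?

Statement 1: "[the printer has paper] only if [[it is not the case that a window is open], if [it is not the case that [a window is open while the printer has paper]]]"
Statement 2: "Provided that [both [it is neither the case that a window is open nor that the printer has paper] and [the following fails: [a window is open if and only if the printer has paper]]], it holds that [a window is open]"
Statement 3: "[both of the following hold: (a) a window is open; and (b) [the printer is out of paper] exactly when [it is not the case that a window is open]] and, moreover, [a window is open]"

2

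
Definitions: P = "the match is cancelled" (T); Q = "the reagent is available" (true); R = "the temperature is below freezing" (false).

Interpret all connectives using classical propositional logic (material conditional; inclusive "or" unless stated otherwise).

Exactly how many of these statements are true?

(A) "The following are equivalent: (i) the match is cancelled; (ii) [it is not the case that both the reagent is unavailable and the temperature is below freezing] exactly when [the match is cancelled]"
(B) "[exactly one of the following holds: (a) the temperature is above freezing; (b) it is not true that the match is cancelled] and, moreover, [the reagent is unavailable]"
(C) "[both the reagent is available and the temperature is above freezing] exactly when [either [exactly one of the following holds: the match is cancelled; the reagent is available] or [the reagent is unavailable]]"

(A): Formalization: P iff ((not Q nand R) iff P)

not Q = not True = False
not Q nand R = False nand False = True
(not Q nand R) iff P = True iff True = True
P iff ((not Q nand R) iff P) = True iff True = True
Thus (A) is true.

(B): This is (not R xor not P) and not Q.

not R = not False = True
not P = not True = False
not R xor not P = True xor False = True
not Q = not True = False
(not R xor not P) and not Q = True and False = False
Hence (B) is false.

(C): Formalization: (Q and not R) iff ((P xor Q) or not Q)

not R = not False = True
Q and not R = True and True = True
P xor Q = True xor True = False
not Q = not True = False
(P xor Q) or not Q = False or False = False
(Q and not R) iff ((P xor Q) or not Q) = True iff False = False
So (C) is false.

1 of the 3 statements is true.

1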